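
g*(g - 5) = g^2 - 5*g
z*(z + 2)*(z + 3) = z^3 + 5*z^2 + 6*z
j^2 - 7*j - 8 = (j - 8)*(j + 1)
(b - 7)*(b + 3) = b^2 - 4*b - 21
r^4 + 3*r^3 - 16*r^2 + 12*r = r*(r - 2)*(r - 1)*(r + 6)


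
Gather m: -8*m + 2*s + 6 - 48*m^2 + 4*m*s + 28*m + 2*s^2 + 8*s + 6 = -48*m^2 + m*(4*s + 20) + 2*s^2 + 10*s + 12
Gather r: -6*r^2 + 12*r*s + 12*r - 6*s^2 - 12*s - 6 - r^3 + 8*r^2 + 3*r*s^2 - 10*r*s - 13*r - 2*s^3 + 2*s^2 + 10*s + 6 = -r^3 + 2*r^2 + r*(3*s^2 + 2*s - 1) - 2*s^3 - 4*s^2 - 2*s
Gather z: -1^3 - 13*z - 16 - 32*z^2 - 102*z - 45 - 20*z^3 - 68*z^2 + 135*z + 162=-20*z^3 - 100*z^2 + 20*z + 100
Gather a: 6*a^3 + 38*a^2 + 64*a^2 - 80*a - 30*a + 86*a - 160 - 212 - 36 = 6*a^3 + 102*a^2 - 24*a - 408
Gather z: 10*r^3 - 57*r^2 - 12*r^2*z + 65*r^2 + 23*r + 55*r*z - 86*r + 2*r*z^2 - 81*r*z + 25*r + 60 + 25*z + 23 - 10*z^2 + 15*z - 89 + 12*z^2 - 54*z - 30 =10*r^3 + 8*r^2 - 38*r + z^2*(2*r + 2) + z*(-12*r^2 - 26*r - 14) - 36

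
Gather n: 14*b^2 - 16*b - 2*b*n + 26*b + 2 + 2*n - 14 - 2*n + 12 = 14*b^2 - 2*b*n + 10*b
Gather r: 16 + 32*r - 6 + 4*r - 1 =36*r + 9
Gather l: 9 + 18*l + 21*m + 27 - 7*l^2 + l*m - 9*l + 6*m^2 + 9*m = -7*l^2 + l*(m + 9) + 6*m^2 + 30*m + 36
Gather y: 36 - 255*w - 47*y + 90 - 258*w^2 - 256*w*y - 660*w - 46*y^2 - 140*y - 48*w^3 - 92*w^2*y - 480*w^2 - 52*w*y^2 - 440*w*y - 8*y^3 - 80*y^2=-48*w^3 - 738*w^2 - 915*w - 8*y^3 + y^2*(-52*w - 126) + y*(-92*w^2 - 696*w - 187) + 126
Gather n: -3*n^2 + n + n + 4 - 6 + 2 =-3*n^2 + 2*n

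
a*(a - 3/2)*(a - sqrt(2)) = a^3 - 3*a^2/2 - sqrt(2)*a^2 + 3*sqrt(2)*a/2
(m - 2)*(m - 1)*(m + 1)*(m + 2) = m^4 - 5*m^2 + 4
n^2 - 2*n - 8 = (n - 4)*(n + 2)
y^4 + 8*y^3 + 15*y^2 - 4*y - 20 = (y - 1)*(y + 2)^2*(y + 5)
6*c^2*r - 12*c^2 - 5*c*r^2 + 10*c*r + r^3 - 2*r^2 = (-3*c + r)*(-2*c + r)*(r - 2)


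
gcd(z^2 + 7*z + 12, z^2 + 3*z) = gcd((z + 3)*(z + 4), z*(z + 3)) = z + 3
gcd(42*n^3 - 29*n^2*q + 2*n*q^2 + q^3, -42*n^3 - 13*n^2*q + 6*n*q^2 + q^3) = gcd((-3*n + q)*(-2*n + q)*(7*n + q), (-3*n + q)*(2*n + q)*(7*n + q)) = -21*n^2 + 4*n*q + q^2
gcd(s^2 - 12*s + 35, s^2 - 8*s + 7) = s - 7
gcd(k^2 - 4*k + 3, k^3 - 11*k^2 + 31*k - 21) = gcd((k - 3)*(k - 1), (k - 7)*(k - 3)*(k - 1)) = k^2 - 4*k + 3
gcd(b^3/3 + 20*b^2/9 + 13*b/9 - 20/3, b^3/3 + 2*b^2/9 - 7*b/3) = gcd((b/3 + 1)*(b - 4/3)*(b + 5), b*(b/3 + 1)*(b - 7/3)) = b + 3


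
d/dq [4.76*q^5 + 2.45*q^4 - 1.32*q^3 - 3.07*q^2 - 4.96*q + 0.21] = 23.8*q^4 + 9.8*q^3 - 3.96*q^2 - 6.14*q - 4.96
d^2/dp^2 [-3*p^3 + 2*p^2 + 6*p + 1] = 4 - 18*p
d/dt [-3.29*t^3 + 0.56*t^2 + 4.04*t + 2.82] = -9.87*t^2 + 1.12*t + 4.04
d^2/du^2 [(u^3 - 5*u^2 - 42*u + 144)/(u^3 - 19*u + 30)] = 2*(-5*u^3 - 114*u^2 - 492*u - 872)/(u^6 + 9*u^5 - 3*u^4 - 153*u^3 + 30*u^2 + 900*u - 1000)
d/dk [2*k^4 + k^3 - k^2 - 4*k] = 8*k^3 + 3*k^2 - 2*k - 4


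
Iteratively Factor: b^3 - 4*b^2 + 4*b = (b - 2)*(b^2 - 2*b) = b*(b - 2)*(b - 2)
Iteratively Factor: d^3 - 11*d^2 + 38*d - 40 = (d - 4)*(d^2 - 7*d + 10) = (d - 5)*(d - 4)*(d - 2)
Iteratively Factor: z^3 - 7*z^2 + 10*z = (z - 5)*(z^2 - 2*z) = z*(z - 5)*(z - 2)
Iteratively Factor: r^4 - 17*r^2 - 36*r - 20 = (r - 5)*(r^3 + 5*r^2 + 8*r + 4) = (r - 5)*(r + 2)*(r^2 + 3*r + 2) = (r - 5)*(r + 1)*(r + 2)*(r + 2)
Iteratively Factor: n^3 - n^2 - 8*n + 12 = (n - 2)*(n^2 + n - 6) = (n - 2)*(n + 3)*(n - 2)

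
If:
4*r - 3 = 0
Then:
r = 3/4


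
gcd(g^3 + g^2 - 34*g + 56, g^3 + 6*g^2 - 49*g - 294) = g + 7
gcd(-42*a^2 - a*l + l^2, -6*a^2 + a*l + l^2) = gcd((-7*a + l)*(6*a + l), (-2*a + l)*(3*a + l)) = 1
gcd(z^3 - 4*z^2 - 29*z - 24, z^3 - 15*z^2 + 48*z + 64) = z^2 - 7*z - 8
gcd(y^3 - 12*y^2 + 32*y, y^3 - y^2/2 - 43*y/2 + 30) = y - 4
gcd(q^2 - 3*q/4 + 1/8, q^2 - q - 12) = 1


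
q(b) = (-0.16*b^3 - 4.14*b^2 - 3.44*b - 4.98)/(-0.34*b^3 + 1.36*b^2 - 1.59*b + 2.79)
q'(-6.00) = -0.08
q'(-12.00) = -0.05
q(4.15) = 21.76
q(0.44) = -3.14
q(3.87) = 33.16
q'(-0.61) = -0.51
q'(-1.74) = 0.06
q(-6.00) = -0.73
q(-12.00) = -0.35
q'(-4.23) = -0.08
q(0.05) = -1.90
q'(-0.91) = -0.14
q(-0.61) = -1.01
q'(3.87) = -62.03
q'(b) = (-0.48*b^2 - 8.28*b - 3.44)/(-0.34*b^3 + 1.36*b^2 - 1.59*b + 2.79) + (1.02*b^2 - 2.72*b + 1.59)*(-0.16*b^3 - 4.14*b^2 - 3.44*b - 4.98)/(-0.34*b^3 + 1.36*b^2 - 1.59*b + 2.79)^2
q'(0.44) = -3.89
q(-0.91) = -0.92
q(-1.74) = -0.93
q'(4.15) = -26.71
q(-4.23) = -0.88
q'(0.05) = -2.44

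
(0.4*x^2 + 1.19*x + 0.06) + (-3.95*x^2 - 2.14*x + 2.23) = -3.55*x^2 - 0.95*x + 2.29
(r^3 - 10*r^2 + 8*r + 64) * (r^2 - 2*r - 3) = r^5 - 12*r^4 + 25*r^3 + 78*r^2 - 152*r - 192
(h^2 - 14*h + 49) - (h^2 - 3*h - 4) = 53 - 11*h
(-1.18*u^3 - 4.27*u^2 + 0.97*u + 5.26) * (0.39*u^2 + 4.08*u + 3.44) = -0.4602*u^5 - 6.4797*u^4 - 21.1025*u^3 - 8.6798*u^2 + 24.7976*u + 18.0944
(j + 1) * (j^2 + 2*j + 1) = j^3 + 3*j^2 + 3*j + 1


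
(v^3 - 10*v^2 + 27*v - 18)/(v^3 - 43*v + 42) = (v - 3)/(v + 7)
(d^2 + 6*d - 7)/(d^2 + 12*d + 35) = (d - 1)/(d + 5)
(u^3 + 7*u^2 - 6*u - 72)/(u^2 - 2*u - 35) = (-u^3 - 7*u^2 + 6*u + 72)/(-u^2 + 2*u + 35)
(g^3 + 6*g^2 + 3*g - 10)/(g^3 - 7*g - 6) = (g^2 + 4*g - 5)/(g^2 - 2*g - 3)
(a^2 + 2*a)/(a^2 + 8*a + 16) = a*(a + 2)/(a^2 + 8*a + 16)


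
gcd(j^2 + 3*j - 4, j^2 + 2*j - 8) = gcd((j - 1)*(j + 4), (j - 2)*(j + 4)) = j + 4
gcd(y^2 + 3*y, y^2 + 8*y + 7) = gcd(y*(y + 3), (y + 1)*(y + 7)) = 1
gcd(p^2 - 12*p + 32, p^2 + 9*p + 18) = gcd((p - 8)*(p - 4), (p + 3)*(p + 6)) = 1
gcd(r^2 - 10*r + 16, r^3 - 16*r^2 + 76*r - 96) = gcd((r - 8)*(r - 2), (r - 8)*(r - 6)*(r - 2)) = r^2 - 10*r + 16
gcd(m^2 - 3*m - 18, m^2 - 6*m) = m - 6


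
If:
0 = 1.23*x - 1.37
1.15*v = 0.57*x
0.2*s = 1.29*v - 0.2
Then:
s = 2.56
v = 0.55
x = 1.11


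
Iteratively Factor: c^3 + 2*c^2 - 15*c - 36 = (c - 4)*(c^2 + 6*c + 9) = (c - 4)*(c + 3)*(c + 3)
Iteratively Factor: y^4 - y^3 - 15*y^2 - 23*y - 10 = (y - 5)*(y^3 + 4*y^2 + 5*y + 2) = (y - 5)*(y + 2)*(y^2 + 2*y + 1) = (y - 5)*(y + 1)*(y + 2)*(y + 1)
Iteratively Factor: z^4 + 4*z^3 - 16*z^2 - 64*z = (z + 4)*(z^3 - 16*z) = z*(z + 4)*(z^2 - 16) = z*(z - 4)*(z + 4)*(z + 4)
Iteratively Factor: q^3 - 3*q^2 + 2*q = (q)*(q^2 - 3*q + 2) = q*(q - 1)*(q - 2)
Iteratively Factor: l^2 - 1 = (l + 1)*(l - 1)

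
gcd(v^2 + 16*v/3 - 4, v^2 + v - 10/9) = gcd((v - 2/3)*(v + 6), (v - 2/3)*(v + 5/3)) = v - 2/3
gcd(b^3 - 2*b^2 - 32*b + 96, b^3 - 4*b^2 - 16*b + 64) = b^2 - 8*b + 16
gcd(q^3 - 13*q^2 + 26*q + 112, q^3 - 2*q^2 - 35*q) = q - 7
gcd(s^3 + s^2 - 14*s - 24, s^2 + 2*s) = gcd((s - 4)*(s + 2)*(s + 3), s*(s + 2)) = s + 2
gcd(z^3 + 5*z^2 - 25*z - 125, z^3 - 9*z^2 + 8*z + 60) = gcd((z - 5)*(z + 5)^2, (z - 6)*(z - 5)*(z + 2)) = z - 5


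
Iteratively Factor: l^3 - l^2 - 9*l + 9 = (l - 3)*(l^2 + 2*l - 3) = (l - 3)*(l - 1)*(l + 3)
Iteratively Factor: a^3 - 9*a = (a + 3)*(a^2 - 3*a) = a*(a + 3)*(a - 3)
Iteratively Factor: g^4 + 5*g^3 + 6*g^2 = (g)*(g^3 + 5*g^2 + 6*g) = g*(g + 2)*(g^2 + 3*g) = g^2*(g + 2)*(g + 3)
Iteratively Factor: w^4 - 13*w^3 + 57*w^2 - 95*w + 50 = (w - 1)*(w^3 - 12*w^2 + 45*w - 50) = (w - 2)*(w - 1)*(w^2 - 10*w + 25) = (w - 5)*(w - 2)*(w - 1)*(w - 5)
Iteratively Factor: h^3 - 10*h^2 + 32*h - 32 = (h - 4)*(h^2 - 6*h + 8) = (h - 4)^2*(h - 2)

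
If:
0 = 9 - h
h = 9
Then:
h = 9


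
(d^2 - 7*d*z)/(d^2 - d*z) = (d - 7*z)/(d - z)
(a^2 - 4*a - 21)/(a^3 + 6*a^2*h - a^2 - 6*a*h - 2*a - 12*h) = (-a^2 + 4*a + 21)/(-a^3 - 6*a^2*h + a^2 + 6*a*h + 2*a + 12*h)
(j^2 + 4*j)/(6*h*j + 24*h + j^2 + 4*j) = j/(6*h + j)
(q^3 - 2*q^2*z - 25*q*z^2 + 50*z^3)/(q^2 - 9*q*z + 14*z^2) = (-q^2 + 25*z^2)/(-q + 7*z)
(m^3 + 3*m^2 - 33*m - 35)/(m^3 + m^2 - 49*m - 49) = (m - 5)/(m - 7)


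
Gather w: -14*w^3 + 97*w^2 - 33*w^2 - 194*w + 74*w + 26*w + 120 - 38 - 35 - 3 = -14*w^3 + 64*w^2 - 94*w + 44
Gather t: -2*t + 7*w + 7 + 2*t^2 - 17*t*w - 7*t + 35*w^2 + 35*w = 2*t^2 + t*(-17*w - 9) + 35*w^2 + 42*w + 7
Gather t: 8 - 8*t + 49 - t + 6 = 63 - 9*t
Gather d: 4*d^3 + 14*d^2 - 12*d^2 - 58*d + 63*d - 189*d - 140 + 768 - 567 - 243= 4*d^3 + 2*d^2 - 184*d - 182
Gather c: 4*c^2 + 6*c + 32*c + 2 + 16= 4*c^2 + 38*c + 18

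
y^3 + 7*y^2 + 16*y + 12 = (y + 2)^2*(y + 3)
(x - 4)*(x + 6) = x^2 + 2*x - 24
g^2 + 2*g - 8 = (g - 2)*(g + 4)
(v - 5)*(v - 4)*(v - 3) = v^3 - 12*v^2 + 47*v - 60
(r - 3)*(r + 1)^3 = r^4 - 6*r^2 - 8*r - 3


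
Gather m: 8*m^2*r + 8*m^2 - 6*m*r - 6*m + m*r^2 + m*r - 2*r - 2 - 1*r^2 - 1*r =m^2*(8*r + 8) + m*(r^2 - 5*r - 6) - r^2 - 3*r - 2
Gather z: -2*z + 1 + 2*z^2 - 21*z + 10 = 2*z^2 - 23*z + 11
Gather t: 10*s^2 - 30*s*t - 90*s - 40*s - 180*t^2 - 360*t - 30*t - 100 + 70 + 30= 10*s^2 - 130*s - 180*t^2 + t*(-30*s - 390)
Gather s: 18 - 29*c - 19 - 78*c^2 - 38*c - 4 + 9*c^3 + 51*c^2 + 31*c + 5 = 9*c^3 - 27*c^2 - 36*c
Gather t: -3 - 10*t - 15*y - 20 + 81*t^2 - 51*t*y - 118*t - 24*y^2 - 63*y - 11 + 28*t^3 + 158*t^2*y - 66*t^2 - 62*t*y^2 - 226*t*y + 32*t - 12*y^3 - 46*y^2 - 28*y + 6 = 28*t^3 + t^2*(158*y + 15) + t*(-62*y^2 - 277*y - 96) - 12*y^3 - 70*y^2 - 106*y - 28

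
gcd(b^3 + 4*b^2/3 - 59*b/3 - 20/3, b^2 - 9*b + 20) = b - 4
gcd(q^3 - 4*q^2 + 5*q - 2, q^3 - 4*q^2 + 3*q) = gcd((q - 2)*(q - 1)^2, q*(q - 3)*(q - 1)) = q - 1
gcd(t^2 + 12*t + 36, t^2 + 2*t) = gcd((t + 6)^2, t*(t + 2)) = 1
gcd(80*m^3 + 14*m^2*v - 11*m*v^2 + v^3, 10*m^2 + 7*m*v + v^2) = 2*m + v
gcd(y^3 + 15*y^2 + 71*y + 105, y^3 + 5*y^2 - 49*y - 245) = y^2 + 12*y + 35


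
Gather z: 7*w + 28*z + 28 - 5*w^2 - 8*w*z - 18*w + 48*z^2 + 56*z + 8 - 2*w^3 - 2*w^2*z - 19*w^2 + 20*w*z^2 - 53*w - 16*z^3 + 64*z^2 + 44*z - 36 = -2*w^3 - 24*w^2 - 64*w - 16*z^3 + z^2*(20*w + 112) + z*(-2*w^2 - 8*w + 128)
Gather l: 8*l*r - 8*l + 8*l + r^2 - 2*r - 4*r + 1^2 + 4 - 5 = 8*l*r + r^2 - 6*r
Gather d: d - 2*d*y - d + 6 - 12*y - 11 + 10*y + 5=-2*d*y - 2*y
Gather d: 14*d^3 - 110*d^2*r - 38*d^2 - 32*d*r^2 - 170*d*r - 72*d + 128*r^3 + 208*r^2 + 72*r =14*d^3 + d^2*(-110*r - 38) + d*(-32*r^2 - 170*r - 72) + 128*r^3 + 208*r^2 + 72*r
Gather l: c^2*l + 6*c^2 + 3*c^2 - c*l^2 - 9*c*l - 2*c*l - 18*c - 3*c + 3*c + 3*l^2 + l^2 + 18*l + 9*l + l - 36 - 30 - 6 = 9*c^2 - 18*c + l^2*(4 - c) + l*(c^2 - 11*c + 28) - 72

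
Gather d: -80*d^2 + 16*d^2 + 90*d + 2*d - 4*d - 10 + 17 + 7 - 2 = -64*d^2 + 88*d + 12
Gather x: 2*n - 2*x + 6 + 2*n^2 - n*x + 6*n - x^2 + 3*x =2*n^2 + 8*n - x^2 + x*(1 - n) + 6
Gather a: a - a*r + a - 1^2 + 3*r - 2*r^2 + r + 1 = a*(2 - r) - 2*r^2 + 4*r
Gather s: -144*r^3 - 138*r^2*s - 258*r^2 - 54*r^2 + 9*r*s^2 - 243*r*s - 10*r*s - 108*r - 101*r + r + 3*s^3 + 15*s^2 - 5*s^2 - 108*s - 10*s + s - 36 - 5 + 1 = -144*r^3 - 312*r^2 - 208*r + 3*s^3 + s^2*(9*r + 10) + s*(-138*r^2 - 253*r - 117) - 40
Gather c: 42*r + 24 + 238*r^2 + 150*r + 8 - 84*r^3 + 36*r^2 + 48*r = -84*r^3 + 274*r^2 + 240*r + 32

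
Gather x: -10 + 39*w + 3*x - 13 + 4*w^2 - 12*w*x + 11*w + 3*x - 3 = 4*w^2 + 50*w + x*(6 - 12*w) - 26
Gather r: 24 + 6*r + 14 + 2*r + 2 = 8*r + 40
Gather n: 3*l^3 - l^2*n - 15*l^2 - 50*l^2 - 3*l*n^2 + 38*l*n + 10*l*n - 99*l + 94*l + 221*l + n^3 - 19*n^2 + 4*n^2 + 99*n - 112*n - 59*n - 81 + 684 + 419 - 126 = 3*l^3 - 65*l^2 + 216*l + n^3 + n^2*(-3*l - 15) + n*(-l^2 + 48*l - 72) + 896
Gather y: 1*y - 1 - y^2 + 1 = -y^2 + y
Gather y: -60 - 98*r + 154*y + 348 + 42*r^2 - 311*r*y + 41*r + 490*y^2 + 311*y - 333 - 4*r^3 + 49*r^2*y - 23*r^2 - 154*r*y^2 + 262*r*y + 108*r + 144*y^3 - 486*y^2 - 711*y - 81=-4*r^3 + 19*r^2 + 51*r + 144*y^3 + y^2*(4 - 154*r) + y*(49*r^2 - 49*r - 246) - 126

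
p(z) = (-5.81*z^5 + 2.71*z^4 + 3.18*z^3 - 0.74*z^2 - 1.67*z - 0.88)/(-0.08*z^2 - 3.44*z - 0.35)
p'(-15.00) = -40996.23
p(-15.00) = 136489.85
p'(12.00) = 8329.40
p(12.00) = 26042.37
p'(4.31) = 428.22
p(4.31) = 448.50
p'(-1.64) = -36.44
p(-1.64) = 14.65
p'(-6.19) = -2079.25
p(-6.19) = 3132.56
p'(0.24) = -1.98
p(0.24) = 1.08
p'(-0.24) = -10.61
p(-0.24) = -1.17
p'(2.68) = 97.92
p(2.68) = 60.42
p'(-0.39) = -2.44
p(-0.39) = -0.42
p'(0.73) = -0.13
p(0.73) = 0.58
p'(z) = (0.16*z + 3.44)*(-5.81*z^5 + 2.71*z^4 + 3.18*z^3 - 0.74*z^2 - 1.67*z - 0.88)/(-0.08*z^2 - 3.44*z - 0.35)^2 + (-29.05*z^4 + 10.84*z^3 + 9.54*z^2 - 1.48*z - 1.67)/(-0.08*z^2 - 3.44*z - 0.35) = (1.3944*z^6 + 79.512*z^5 - 18.0541*z^4 - 25.6724*z^3 - 0.927*z^2 + 0.3772*z - 2.4427)/(0.0064*z^4 + 0.5504*z^3 + 11.8896*z^2 + 2.408*z + 0.1225)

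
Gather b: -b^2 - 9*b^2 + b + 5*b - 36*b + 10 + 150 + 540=-10*b^2 - 30*b + 700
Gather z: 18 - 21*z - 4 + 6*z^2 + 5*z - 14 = 6*z^2 - 16*z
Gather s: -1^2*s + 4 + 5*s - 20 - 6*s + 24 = 8 - 2*s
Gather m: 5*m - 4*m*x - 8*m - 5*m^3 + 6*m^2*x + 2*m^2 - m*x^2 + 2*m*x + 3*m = -5*m^3 + m^2*(6*x + 2) + m*(-x^2 - 2*x)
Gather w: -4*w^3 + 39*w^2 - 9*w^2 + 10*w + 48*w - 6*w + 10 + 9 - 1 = -4*w^3 + 30*w^2 + 52*w + 18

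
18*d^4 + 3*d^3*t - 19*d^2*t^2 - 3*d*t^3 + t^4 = (-6*d + t)*(-d + t)*(d + t)*(3*d + t)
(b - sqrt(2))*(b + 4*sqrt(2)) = b^2 + 3*sqrt(2)*b - 8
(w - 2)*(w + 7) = w^2 + 5*w - 14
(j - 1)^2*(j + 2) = j^3 - 3*j + 2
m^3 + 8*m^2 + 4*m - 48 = (m - 2)*(m + 4)*(m + 6)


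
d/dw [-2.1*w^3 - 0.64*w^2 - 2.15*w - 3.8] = -6.3*w^2 - 1.28*w - 2.15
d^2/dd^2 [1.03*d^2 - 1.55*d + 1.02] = 2.06000000000000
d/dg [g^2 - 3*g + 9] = 2*g - 3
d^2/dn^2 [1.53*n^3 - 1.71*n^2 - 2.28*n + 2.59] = 9.18*n - 3.42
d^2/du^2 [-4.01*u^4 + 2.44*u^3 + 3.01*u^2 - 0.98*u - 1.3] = -48.12*u^2 + 14.64*u + 6.02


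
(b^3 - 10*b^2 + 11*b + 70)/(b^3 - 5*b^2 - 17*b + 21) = (b^2 - 3*b - 10)/(b^2 + 2*b - 3)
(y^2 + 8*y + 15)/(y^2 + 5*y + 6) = (y + 5)/(y + 2)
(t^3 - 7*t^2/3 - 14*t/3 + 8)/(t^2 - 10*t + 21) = (3*t^2 + 2*t - 8)/(3*(t - 7))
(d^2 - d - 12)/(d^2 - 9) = (d - 4)/(d - 3)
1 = 1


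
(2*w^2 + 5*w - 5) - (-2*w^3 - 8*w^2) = 2*w^3 + 10*w^2 + 5*w - 5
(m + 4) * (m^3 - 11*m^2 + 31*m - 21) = m^4 - 7*m^3 - 13*m^2 + 103*m - 84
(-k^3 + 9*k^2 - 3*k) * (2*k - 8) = -2*k^4 + 26*k^3 - 78*k^2 + 24*k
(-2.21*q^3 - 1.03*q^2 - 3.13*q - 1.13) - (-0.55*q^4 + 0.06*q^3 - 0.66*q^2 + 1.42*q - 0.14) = 0.55*q^4 - 2.27*q^3 - 0.37*q^2 - 4.55*q - 0.99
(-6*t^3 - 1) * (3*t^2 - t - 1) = -18*t^5 + 6*t^4 + 6*t^3 - 3*t^2 + t + 1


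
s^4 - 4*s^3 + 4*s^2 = s^2*(s - 2)^2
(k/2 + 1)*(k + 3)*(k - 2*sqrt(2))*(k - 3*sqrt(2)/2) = k^4/2 - 7*sqrt(2)*k^3/4 + 5*k^3/2 - 35*sqrt(2)*k^2/4 + 6*k^2 - 21*sqrt(2)*k/2 + 15*k + 18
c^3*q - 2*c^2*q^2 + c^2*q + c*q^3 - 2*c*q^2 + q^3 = (c - q)^2*(c*q + q)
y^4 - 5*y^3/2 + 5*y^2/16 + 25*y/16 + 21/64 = (y - 7/4)*(y - 3/2)*(y + 1/4)*(y + 1/2)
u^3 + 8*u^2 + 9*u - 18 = (u - 1)*(u + 3)*(u + 6)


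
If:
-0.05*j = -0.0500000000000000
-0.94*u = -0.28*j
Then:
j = 1.00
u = 0.30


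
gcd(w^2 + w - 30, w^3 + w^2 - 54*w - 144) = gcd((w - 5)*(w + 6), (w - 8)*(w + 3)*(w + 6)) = w + 6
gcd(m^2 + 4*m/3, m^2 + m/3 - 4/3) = m + 4/3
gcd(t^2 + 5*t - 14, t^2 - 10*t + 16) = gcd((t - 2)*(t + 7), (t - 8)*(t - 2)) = t - 2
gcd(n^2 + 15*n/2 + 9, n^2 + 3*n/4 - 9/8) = n + 3/2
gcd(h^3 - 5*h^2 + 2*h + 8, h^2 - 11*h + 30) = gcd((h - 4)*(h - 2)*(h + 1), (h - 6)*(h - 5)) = 1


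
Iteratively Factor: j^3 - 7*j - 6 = (j + 1)*(j^2 - j - 6) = (j + 1)*(j + 2)*(j - 3)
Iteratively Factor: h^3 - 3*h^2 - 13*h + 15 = (h - 1)*(h^2 - 2*h - 15) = (h - 1)*(h + 3)*(h - 5)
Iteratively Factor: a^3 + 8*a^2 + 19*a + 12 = (a + 1)*(a^2 + 7*a + 12) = (a + 1)*(a + 4)*(a + 3)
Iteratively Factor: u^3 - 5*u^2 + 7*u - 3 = (u - 1)*(u^2 - 4*u + 3) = (u - 3)*(u - 1)*(u - 1)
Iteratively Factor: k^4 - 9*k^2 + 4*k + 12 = (k + 3)*(k^3 - 3*k^2 + 4) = (k + 1)*(k + 3)*(k^2 - 4*k + 4) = (k - 2)*(k + 1)*(k + 3)*(k - 2)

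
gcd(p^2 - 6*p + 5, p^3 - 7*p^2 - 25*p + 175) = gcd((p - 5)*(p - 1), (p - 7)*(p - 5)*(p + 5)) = p - 5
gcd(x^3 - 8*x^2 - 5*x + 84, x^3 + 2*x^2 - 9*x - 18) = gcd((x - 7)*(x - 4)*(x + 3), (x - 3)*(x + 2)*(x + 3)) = x + 3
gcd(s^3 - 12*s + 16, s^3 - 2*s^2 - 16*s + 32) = s^2 + 2*s - 8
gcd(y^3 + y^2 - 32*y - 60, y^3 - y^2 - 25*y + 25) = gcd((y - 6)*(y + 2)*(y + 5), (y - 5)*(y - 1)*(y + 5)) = y + 5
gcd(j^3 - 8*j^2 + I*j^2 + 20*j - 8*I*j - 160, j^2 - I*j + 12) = j - 4*I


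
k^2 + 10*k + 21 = (k + 3)*(k + 7)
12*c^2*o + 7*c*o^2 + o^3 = o*(3*c + o)*(4*c + o)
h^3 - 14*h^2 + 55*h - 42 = (h - 7)*(h - 6)*(h - 1)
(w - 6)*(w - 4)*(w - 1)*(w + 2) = w^4 - 9*w^3 + 12*w^2 + 44*w - 48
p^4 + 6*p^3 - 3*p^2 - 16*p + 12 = (p - 1)^2*(p + 2)*(p + 6)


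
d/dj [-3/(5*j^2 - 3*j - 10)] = 3*(10*j - 3)/(-5*j^2 + 3*j + 10)^2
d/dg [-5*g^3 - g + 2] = -15*g^2 - 1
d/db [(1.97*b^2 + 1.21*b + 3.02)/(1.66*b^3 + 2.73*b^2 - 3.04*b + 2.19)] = (-3.2702*b^4 - 4.0172*b^3 - 24.3317*b^2 - 7.8606*b + 11.8307)/(2.7556*b^6 + 9.0636*b^5 - 2.6399*b^4 - 9.3276*b^3 + 21.199*b^2 - 13.3152*b + 4.7961)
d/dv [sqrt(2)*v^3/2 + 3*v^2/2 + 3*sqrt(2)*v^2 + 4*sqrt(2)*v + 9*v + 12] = 3*sqrt(2)*v^2/2 + 3*v + 6*sqrt(2)*v + 4*sqrt(2) + 9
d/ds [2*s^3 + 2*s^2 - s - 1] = 6*s^2 + 4*s - 1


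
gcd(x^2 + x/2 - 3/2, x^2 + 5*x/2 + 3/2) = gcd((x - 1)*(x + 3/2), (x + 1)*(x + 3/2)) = x + 3/2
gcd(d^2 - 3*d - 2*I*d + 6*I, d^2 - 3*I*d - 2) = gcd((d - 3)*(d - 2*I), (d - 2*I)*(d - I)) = d - 2*I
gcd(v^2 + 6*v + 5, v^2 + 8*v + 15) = v + 5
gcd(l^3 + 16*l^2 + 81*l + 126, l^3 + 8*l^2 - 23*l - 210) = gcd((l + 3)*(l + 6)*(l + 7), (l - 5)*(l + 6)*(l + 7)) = l^2 + 13*l + 42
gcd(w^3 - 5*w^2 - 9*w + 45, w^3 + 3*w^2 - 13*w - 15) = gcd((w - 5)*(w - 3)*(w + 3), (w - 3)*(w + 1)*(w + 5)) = w - 3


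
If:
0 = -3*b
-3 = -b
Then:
No Solution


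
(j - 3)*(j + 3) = j^2 - 9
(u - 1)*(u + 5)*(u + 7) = u^3 + 11*u^2 + 23*u - 35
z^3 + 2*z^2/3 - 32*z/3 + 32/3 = (z - 2)*(z - 4/3)*(z + 4)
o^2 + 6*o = o*(o + 6)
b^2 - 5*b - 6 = (b - 6)*(b + 1)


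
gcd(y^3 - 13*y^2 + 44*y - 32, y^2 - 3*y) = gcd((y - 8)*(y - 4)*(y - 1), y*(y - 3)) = 1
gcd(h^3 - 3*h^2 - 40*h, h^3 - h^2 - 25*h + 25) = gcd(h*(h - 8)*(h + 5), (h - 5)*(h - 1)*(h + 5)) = h + 5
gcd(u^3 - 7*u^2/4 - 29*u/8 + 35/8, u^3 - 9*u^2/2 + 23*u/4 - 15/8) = u - 5/2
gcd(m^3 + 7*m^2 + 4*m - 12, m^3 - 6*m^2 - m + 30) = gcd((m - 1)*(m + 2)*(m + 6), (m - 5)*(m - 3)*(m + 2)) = m + 2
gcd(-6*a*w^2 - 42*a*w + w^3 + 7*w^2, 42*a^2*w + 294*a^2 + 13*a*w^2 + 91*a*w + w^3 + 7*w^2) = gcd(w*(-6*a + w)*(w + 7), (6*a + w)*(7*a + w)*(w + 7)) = w + 7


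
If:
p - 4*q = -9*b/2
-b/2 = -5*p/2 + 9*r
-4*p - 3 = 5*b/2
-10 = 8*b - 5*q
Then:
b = -350/101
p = 143/101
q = -358/101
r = 355/606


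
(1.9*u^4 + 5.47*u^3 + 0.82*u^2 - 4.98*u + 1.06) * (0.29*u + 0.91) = 0.551*u^5 + 3.3153*u^4 + 5.2155*u^3 - 0.698*u^2 - 4.2244*u + 0.9646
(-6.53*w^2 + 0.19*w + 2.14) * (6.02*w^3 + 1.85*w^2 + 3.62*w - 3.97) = -39.3106*w^5 - 10.9367*w^4 - 10.4043*w^3 + 30.5709*w^2 + 6.9925*w - 8.4958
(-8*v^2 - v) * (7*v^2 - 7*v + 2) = -56*v^4 + 49*v^3 - 9*v^2 - 2*v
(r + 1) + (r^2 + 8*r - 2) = r^2 + 9*r - 1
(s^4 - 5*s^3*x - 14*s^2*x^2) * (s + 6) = s^5 - 5*s^4*x + 6*s^4 - 14*s^3*x^2 - 30*s^3*x - 84*s^2*x^2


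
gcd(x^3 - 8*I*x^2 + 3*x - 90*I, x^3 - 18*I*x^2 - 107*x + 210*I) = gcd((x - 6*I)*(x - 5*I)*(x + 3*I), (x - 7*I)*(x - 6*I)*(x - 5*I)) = x^2 - 11*I*x - 30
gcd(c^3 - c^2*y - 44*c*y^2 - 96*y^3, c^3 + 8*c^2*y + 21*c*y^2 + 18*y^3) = c + 3*y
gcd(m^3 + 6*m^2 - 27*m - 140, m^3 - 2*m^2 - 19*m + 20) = m^2 - m - 20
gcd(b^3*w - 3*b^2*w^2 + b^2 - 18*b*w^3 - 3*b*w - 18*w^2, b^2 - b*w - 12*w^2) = b + 3*w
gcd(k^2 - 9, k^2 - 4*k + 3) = k - 3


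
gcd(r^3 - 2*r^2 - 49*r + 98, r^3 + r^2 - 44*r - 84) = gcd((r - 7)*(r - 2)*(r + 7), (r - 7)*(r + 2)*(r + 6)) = r - 7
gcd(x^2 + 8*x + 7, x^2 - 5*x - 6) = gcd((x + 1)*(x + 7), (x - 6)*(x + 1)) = x + 1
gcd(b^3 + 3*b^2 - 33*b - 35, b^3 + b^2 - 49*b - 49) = b^2 + 8*b + 7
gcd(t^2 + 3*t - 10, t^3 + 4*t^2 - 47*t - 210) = t + 5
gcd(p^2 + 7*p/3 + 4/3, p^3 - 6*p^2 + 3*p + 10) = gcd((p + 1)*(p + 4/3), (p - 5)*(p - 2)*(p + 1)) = p + 1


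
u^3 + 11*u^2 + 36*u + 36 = (u + 2)*(u + 3)*(u + 6)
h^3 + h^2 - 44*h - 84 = (h - 7)*(h + 2)*(h + 6)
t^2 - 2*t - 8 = (t - 4)*(t + 2)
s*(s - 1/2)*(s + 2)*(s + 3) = s^4 + 9*s^3/2 + 7*s^2/2 - 3*s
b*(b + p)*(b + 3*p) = b^3 + 4*b^2*p + 3*b*p^2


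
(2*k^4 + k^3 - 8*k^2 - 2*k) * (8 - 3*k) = -6*k^5 + 13*k^4 + 32*k^3 - 58*k^2 - 16*k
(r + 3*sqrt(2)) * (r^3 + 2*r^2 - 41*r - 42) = r^4 + 2*r^3 + 3*sqrt(2)*r^3 - 41*r^2 + 6*sqrt(2)*r^2 - 123*sqrt(2)*r - 42*r - 126*sqrt(2)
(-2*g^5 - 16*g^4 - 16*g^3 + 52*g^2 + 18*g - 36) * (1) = -2*g^5 - 16*g^4 - 16*g^3 + 52*g^2 + 18*g - 36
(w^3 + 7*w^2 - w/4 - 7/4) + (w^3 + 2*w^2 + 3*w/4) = 2*w^3 + 9*w^2 + w/2 - 7/4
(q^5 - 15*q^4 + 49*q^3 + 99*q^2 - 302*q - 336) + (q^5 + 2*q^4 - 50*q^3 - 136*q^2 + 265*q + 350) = 2*q^5 - 13*q^4 - q^3 - 37*q^2 - 37*q + 14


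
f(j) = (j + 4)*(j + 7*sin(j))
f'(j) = j + (j + 4)*(7*cos(j) + 1) + 7*sin(j)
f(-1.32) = -21.71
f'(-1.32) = -0.77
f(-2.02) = -16.48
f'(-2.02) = -12.36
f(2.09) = 49.74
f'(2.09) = -6.90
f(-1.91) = -17.79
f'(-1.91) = -11.29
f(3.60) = 3.82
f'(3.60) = -39.61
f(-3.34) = -1.29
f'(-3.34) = -5.83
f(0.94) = 32.57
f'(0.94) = 31.93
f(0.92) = 31.93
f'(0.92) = 32.27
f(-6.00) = 8.09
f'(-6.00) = -19.49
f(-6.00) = 8.09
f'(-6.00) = -19.49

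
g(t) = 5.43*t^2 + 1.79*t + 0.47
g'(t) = 10.86*t + 1.79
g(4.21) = 104.25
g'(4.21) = 47.51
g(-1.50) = 10.00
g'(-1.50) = -14.50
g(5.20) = 156.61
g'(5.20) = 58.26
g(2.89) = 51.00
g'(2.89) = 33.18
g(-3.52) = 61.45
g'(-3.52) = -36.44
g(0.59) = 3.42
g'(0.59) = 8.20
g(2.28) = 32.78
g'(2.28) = 26.55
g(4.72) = 129.89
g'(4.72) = 53.05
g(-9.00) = 424.19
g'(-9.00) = -95.95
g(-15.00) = 1195.37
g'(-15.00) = -161.11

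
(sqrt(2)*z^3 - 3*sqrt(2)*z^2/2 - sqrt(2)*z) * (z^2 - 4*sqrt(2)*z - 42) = sqrt(2)*z^5 - 8*z^4 - 3*sqrt(2)*z^4/2 - 43*sqrt(2)*z^3 + 12*z^3 + 8*z^2 + 63*sqrt(2)*z^2 + 42*sqrt(2)*z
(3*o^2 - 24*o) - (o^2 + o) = 2*o^2 - 25*o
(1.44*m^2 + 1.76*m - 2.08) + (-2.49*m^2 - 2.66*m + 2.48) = -1.05*m^2 - 0.9*m + 0.4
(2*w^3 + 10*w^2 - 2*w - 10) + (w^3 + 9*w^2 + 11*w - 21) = 3*w^3 + 19*w^2 + 9*w - 31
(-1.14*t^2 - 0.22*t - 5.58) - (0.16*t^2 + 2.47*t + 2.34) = -1.3*t^2 - 2.69*t - 7.92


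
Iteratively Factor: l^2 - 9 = (l - 3)*(l + 3)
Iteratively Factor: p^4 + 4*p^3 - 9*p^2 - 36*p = (p + 4)*(p^3 - 9*p) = (p - 3)*(p + 4)*(p^2 + 3*p) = p*(p - 3)*(p + 4)*(p + 3)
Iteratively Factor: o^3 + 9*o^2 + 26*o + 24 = (o + 3)*(o^2 + 6*o + 8) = (o + 2)*(o + 3)*(o + 4)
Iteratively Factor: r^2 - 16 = (r - 4)*(r + 4)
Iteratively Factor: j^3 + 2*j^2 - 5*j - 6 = (j + 3)*(j^2 - j - 2) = (j - 2)*(j + 3)*(j + 1)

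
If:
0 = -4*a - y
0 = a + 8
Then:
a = -8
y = 32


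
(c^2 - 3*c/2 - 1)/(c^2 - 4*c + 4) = (c + 1/2)/(c - 2)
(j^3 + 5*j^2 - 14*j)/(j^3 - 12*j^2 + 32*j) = (j^2 + 5*j - 14)/(j^2 - 12*j + 32)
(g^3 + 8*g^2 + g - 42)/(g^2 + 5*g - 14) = g + 3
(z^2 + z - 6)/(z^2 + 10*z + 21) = (z - 2)/(z + 7)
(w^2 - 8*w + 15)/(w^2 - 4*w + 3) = (w - 5)/(w - 1)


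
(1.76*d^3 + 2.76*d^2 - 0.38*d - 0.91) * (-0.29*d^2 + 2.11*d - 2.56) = -0.5104*d^5 + 2.9132*d^4 + 1.4282*d^3 - 7.6035*d^2 - 0.9473*d + 2.3296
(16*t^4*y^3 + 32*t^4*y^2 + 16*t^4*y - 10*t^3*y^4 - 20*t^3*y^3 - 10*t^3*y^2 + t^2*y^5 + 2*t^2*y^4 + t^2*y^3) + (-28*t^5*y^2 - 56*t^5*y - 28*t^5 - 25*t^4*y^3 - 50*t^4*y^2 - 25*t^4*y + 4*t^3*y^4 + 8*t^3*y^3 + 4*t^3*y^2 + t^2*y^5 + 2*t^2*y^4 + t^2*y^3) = -28*t^5*y^2 - 56*t^5*y - 28*t^5 - 9*t^4*y^3 - 18*t^4*y^2 - 9*t^4*y - 6*t^3*y^4 - 12*t^3*y^3 - 6*t^3*y^2 + 2*t^2*y^5 + 4*t^2*y^4 + 2*t^2*y^3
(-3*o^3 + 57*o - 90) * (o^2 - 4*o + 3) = -3*o^5 + 12*o^4 + 48*o^3 - 318*o^2 + 531*o - 270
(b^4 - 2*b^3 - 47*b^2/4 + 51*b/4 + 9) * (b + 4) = b^5 + 2*b^4 - 79*b^3/4 - 137*b^2/4 + 60*b + 36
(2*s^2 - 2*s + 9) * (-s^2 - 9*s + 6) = -2*s^4 - 16*s^3 + 21*s^2 - 93*s + 54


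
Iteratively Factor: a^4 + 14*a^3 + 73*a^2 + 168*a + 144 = (a + 4)*(a^3 + 10*a^2 + 33*a + 36) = (a + 4)^2*(a^2 + 6*a + 9) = (a + 3)*(a + 4)^2*(a + 3)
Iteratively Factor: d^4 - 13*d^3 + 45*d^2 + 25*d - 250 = (d - 5)*(d^3 - 8*d^2 + 5*d + 50) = (d - 5)^2*(d^2 - 3*d - 10) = (d - 5)^3*(d + 2)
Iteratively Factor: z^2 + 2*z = (z + 2)*(z)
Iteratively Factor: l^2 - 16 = (l + 4)*(l - 4)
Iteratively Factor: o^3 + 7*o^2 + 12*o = (o)*(o^2 + 7*o + 12) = o*(o + 3)*(o + 4)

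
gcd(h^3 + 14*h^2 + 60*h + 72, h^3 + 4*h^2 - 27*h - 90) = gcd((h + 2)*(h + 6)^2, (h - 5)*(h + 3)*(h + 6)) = h + 6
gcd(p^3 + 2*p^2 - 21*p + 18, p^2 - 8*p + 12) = 1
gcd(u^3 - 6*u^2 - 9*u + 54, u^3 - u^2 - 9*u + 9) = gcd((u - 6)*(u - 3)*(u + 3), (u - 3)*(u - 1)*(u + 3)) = u^2 - 9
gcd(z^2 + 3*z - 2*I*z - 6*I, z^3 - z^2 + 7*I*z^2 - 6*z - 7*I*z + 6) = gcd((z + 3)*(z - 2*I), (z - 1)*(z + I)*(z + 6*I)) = 1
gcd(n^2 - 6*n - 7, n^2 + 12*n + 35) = 1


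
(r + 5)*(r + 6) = r^2 + 11*r + 30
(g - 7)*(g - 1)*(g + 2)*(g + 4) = g^4 - 2*g^3 - 33*g^2 - 22*g + 56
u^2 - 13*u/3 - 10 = (u - 6)*(u + 5/3)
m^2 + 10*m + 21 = (m + 3)*(m + 7)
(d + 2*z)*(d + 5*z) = d^2 + 7*d*z + 10*z^2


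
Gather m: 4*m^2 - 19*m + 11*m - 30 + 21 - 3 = 4*m^2 - 8*m - 12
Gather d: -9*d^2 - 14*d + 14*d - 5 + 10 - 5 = -9*d^2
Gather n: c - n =c - n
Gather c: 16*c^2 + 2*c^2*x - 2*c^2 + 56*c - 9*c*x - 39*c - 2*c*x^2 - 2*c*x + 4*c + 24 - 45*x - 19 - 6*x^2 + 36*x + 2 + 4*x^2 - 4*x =c^2*(2*x + 14) + c*(-2*x^2 - 11*x + 21) - 2*x^2 - 13*x + 7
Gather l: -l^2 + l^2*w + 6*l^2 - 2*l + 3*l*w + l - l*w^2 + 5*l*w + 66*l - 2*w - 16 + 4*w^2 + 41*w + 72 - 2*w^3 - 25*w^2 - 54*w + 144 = l^2*(w + 5) + l*(-w^2 + 8*w + 65) - 2*w^3 - 21*w^2 - 15*w + 200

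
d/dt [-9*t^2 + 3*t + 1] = 3 - 18*t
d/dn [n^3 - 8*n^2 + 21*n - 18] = 3*n^2 - 16*n + 21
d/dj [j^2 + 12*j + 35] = 2*j + 12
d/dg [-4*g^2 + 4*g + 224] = 4 - 8*g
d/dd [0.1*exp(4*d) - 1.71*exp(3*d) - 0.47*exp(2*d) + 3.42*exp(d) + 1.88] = (0.4*exp(3*d) - 5.13*exp(2*d) - 0.94*exp(d) + 3.42)*exp(d)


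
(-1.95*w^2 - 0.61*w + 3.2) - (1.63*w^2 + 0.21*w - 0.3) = -3.58*w^2 - 0.82*w + 3.5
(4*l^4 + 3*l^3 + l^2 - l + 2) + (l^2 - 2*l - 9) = 4*l^4 + 3*l^3 + 2*l^2 - 3*l - 7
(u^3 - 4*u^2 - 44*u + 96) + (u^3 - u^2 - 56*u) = 2*u^3 - 5*u^2 - 100*u + 96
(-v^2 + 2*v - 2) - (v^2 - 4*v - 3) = -2*v^2 + 6*v + 1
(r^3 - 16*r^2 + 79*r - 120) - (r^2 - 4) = r^3 - 17*r^2 + 79*r - 116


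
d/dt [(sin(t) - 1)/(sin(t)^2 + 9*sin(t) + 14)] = (2*sin(t) + cos(t)^2 + 22)*cos(t)/(sin(t)^2 + 9*sin(t) + 14)^2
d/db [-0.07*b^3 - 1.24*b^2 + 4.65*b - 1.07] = -0.21*b^2 - 2.48*b + 4.65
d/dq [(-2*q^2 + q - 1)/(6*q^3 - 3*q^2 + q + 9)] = (12*q^4 - 12*q^3 + 19*q^2 - 42*q + 10)/(36*q^6 - 36*q^5 + 21*q^4 + 102*q^3 - 53*q^2 + 18*q + 81)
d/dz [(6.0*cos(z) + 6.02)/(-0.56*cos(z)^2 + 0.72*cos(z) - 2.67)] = (-3.36*cos(z)^2 - 6.7424*cos(z) + 20.3544)*sin(z)/(0.3136*cos(z)^4 - 0.8064*cos(z)^3 + 3.5088*cos(z)^2 - 3.8448*cos(z) + 7.1289)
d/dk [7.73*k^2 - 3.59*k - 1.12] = 15.46*k - 3.59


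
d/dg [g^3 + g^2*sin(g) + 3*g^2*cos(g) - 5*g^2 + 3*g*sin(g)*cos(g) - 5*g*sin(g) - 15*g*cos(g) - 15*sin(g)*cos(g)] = -3*g^2*sin(g) + g^2*cos(g) + 3*g^2 + 17*g*sin(g) + g*cos(g) + 3*g*cos(2*g) - 10*g - 5*sin(g) + 3*sin(2*g)/2 - 15*cos(g) - 15*cos(2*g)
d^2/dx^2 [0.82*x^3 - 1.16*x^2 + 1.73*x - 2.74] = 4.92*x - 2.32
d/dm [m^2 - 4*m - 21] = 2*m - 4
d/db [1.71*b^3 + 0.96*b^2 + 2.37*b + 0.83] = 5.13*b^2 + 1.92*b + 2.37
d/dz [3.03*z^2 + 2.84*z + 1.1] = 6.06*z + 2.84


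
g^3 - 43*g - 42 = (g - 7)*(g + 1)*(g + 6)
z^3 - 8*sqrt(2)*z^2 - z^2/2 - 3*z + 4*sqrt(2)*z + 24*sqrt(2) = (z - 2)*(z + 3/2)*(z - 8*sqrt(2))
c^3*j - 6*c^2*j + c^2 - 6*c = c*(c - 6)*(c*j + 1)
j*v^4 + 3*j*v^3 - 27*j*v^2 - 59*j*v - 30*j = (v - 5)*(v + 1)*(v + 6)*(j*v + j)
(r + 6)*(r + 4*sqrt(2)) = r^2 + 4*sqrt(2)*r + 6*r + 24*sqrt(2)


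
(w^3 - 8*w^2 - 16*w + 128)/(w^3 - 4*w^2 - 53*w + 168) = (w^2 - 16)/(w^2 + 4*w - 21)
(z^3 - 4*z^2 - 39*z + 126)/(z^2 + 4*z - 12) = (z^2 - 10*z + 21)/(z - 2)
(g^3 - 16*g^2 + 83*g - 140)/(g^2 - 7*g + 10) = (g^2 - 11*g + 28)/(g - 2)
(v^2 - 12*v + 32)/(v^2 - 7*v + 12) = (v - 8)/(v - 3)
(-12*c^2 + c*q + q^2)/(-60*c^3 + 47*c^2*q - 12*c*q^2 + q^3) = (4*c + q)/(20*c^2 - 9*c*q + q^2)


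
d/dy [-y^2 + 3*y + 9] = 3 - 2*y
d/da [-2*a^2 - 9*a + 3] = -4*a - 9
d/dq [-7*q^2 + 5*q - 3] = 5 - 14*q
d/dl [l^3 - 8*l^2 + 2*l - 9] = 3*l^2 - 16*l + 2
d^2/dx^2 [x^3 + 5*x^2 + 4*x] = 6*x + 10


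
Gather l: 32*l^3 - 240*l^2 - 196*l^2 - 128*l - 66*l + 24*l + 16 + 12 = 32*l^3 - 436*l^2 - 170*l + 28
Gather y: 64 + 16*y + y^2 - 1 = y^2 + 16*y + 63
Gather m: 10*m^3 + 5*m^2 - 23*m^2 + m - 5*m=10*m^3 - 18*m^2 - 4*m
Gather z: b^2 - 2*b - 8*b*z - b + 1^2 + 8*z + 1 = b^2 - 3*b + z*(8 - 8*b) + 2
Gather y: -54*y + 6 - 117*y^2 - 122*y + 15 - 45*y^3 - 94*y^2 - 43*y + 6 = -45*y^3 - 211*y^2 - 219*y + 27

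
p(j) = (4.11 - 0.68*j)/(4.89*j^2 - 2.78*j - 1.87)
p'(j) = (2.78 - 9.78*j)*(4.11 - 0.68*j)/(4.89*j^2 - 2.78*j - 1.87)^2 - 0.68/(4.89*j^2 - 2.78*j - 1.87)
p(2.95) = 0.06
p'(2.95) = -0.07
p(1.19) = 1.89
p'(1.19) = -9.97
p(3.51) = 0.04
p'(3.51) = -0.04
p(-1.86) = 0.27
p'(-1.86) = 0.24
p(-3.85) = 0.08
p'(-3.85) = 0.03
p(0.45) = -1.79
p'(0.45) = -1.04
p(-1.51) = 0.38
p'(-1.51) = 0.45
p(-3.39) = 0.10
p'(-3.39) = 0.05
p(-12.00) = 0.02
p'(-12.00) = 0.00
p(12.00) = -0.01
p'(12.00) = 0.00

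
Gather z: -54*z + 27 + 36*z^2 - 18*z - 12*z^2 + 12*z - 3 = 24*z^2 - 60*z + 24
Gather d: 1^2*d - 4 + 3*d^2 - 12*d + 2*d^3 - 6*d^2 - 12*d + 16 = 2*d^3 - 3*d^2 - 23*d + 12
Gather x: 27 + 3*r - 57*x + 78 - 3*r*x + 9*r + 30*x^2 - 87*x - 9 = 12*r + 30*x^2 + x*(-3*r - 144) + 96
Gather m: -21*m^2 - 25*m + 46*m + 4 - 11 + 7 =-21*m^2 + 21*m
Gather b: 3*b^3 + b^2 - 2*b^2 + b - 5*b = 3*b^3 - b^2 - 4*b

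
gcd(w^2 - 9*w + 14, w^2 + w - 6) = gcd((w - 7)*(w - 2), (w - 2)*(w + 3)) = w - 2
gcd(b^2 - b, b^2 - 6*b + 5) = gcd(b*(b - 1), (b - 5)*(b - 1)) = b - 1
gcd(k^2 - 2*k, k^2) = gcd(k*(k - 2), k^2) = k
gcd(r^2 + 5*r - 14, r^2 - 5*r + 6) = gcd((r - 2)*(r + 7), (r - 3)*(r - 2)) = r - 2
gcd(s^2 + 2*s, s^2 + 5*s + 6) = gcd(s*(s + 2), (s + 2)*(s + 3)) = s + 2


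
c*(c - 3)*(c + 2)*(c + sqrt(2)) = c^4 - c^3 + sqrt(2)*c^3 - 6*c^2 - sqrt(2)*c^2 - 6*sqrt(2)*c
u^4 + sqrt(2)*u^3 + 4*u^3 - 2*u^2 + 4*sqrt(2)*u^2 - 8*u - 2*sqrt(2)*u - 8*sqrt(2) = (u + 4)*(u - sqrt(2))*(u + sqrt(2))^2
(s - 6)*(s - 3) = s^2 - 9*s + 18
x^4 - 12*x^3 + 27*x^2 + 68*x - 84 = (x - 7)*(x - 6)*(x - 1)*(x + 2)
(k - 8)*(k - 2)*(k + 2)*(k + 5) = k^4 - 3*k^3 - 44*k^2 + 12*k + 160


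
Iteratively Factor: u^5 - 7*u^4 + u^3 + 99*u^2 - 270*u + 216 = (u - 3)*(u^4 - 4*u^3 - 11*u^2 + 66*u - 72) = (u - 3)*(u - 2)*(u^3 - 2*u^2 - 15*u + 36) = (u - 3)^2*(u - 2)*(u^2 + u - 12) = (u - 3)^2*(u - 2)*(u + 4)*(u - 3)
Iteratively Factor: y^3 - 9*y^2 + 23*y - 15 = (y - 1)*(y^2 - 8*y + 15) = (y - 3)*(y - 1)*(y - 5)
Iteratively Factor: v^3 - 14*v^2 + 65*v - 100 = (v - 5)*(v^2 - 9*v + 20) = (v - 5)^2*(v - 4)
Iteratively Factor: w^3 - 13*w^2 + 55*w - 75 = (w - 5)*(w^2 - 8*w + 15) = (w - 5)*(w - 3)*(w - 5)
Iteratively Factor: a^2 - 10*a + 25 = (a - 5)*(a - 5)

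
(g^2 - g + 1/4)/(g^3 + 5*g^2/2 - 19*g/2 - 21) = (4*g^2 - 4*g + 1)/(2*(2*g^3 + 5*g^2 - 19*g - 42))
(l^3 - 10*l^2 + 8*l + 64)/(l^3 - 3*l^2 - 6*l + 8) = (l - 8)/(l - 1)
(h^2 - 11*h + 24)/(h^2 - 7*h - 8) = (h - 3)/(h + 1)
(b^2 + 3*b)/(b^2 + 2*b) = (b + 3)/(b + 2)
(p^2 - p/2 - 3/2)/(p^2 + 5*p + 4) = (p - 3/2)/(p + 4)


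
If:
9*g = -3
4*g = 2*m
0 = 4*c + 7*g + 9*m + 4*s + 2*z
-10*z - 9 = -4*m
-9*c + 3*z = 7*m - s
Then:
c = 23/60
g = -1/3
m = -2/3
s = 137/60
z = -7/6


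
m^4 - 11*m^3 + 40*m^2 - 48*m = m*(m - 4)^2*(m - 3)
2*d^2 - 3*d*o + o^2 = (-2*d + o)*(-d + o)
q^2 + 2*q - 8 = (q - 2)*(q + 4)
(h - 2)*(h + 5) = h^2 + 3*h - 10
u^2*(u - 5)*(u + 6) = u^4 + u^3 - 30*u^2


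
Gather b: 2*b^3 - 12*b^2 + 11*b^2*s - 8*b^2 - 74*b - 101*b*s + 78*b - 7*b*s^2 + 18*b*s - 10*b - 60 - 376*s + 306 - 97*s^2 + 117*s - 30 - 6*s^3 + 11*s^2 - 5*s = 2*b^3 + b^2*(11*s - 20) + b*(-7*s^2 - 83*s - 6) - 6*s^3 - 86*s^2 - 264*s + 216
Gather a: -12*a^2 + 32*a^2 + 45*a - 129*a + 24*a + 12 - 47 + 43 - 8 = 20*a^2 - 60*a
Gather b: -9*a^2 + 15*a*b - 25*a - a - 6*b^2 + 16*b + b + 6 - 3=-9*a^2 - 26*a - 6*b^2 + b*(15*a + 17) + 3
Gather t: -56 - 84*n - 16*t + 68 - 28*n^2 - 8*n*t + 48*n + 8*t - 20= -28*n^2 - 36*n + t*(-8*n - 8) - 8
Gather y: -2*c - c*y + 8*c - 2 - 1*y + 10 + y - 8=-c*y + 6*c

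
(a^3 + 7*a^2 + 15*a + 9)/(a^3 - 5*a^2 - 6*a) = (a^2 + 6*a + 9)/(a*(a - 6))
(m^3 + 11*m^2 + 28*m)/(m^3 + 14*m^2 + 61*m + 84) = m/(m + 3)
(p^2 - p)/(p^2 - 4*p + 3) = p/(p - 3)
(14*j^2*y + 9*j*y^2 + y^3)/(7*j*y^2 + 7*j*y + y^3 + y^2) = (2*j + y)/(y + 1)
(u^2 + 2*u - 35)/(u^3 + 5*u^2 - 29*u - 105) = 1/(u + 3)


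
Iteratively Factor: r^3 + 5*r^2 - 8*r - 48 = (r - 3)*(r^2 + 8*r + 16) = (r - 3)*(r + 4)*(r + 4)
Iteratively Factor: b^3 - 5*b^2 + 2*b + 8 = (b + 1)*(b^2 - 6*b + 8) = (b - 4)*(b + 1)*(b - 2)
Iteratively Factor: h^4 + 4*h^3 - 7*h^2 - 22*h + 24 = (h + 4)*(h^3 - 7*h + 6) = (h + 3)*(h + 4)*(h^2 - 3*h + 2) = (h - 1)*(h + 3)*(h + 4)*(h - 2)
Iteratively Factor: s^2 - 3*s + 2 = (s - 1)*(s - 2)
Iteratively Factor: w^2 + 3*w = (w + 3)*(w)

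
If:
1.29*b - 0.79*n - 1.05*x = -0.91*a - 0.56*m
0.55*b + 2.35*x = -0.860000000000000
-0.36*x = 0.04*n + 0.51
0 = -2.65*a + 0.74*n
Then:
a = -2.51320754716981*x - 3.56037735849057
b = -4.27272727272727*x - 1.56363636363636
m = 3.10506616025484*x - 8.59904588336192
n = -9.0*x - 12.75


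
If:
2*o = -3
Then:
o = -3/2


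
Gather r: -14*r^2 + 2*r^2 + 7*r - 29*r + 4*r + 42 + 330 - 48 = -12*r^2 - 18*r + 324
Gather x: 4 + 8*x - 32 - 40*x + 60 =32 - 32*x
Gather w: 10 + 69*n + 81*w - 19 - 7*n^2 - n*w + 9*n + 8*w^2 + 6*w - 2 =-7*n^2 + 78*n + 8*w^2 + w*(87 - n) - 11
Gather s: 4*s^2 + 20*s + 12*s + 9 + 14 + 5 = 4*s^2 + 32*s + 28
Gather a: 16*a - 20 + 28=16*a + 8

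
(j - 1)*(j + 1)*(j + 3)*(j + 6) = j^4 + 9*j^3 + 17*j^2 - 9*j - 18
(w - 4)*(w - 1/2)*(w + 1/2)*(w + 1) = w^4 - 3*w^3 - 17*w^2/4 + 3*w/4 + 1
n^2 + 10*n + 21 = (n + 3)*(n + 7)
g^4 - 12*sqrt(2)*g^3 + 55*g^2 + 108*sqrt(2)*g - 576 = (g - 3)*(g + 3)*(g - 8*sqrt(2))*(g - 4*sqrt(2))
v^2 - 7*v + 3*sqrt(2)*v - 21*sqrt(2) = (v - 7)*(v + 3*sqrt(2))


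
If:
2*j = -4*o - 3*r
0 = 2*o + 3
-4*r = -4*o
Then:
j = 21/4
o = -3/2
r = -3/2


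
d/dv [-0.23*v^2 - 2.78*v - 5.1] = -0.46*v - 2.78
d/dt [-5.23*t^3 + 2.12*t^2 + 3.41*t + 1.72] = -15.69*t^2 + 4.24*t + 3.41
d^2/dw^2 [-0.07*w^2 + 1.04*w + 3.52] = -0.140000000000000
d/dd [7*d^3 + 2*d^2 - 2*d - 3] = 21*d^2 + 4*d - 2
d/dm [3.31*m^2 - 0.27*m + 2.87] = 6.62*m - 0.27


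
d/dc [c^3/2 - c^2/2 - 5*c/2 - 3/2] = 3*c^2/2 - c - 5/2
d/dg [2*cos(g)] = -2*sin(g)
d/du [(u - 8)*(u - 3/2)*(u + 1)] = 3*u^2 - 17*u + 5/2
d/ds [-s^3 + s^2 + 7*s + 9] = -3*s^2 + 2*s + 7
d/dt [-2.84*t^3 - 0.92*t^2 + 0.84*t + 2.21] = -8.52*t^2 - 1.84*t + 0.84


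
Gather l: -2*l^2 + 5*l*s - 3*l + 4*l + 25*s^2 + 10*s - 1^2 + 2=-2*l^2 + l*(5*s + 1) + 25*s^2 + 10*s + 1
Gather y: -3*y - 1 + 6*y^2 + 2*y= 6*y^2 - y - 1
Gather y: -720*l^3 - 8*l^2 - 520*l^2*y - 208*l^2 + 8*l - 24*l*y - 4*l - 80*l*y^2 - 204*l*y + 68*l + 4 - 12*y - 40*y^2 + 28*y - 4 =-720*l^3 - 216*l^2 + 72*l + y^2*(-80*l - 40) + y*(-520*l^2 - 228*l + 16)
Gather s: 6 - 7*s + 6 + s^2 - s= s^2 - 8*s + 12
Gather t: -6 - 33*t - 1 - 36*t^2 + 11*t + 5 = -36*t^2 - 22*t - 2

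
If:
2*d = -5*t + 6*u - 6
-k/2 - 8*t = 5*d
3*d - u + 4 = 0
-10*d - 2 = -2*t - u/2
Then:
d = 24/7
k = -1872/7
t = 102/7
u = 100/7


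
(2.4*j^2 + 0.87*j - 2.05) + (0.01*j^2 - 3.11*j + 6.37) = 2.41*j^2 - 2.24*j + 4.32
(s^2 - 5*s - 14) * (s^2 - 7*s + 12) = s^4 - 12*s^3 + 33*s^2 + 38*s - 168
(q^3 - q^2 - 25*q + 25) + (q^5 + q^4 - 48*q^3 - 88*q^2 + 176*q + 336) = q^5 + q^4 - 47*q^3 - 89*q^2 + 151*q + 361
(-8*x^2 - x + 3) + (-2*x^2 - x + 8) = -10*x^2 - 2*x + 11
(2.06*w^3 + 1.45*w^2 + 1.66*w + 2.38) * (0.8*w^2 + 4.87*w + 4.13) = 1.648*w^5 + 11.1922*w^4 + 16.8973*w^3 + 15.9767*w^2 + 18.4464*w + 9.8294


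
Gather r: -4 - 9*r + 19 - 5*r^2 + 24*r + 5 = -5*r^2 + 15*r + 20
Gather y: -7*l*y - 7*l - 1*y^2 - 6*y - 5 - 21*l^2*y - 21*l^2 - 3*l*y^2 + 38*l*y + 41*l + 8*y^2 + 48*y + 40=-21*l^2 + 34*l + y^2*(7 - 3*l) + y*(-21*l^2 + 31*l + 42) + 35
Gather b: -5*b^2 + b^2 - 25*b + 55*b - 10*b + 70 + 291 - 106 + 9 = -4*b^2 + 20*b + 264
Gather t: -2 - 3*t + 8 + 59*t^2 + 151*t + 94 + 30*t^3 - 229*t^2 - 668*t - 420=30*t^3 - 170*t^2 - 520*t - 320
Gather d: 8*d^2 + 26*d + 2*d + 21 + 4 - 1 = 8*d^2 + 28*d + 24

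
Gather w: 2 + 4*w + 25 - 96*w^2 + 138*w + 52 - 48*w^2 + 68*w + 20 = -144*w^2 + 210*w + 99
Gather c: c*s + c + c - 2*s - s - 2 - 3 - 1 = c*(s + 2) - 3*s - 6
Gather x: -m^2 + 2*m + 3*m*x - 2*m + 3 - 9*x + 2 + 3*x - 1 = -m^2 + x*(3*m - 6) + 4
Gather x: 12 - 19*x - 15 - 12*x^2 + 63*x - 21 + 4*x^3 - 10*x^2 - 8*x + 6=4*x^3 - 22*x^2 + 36*x - 18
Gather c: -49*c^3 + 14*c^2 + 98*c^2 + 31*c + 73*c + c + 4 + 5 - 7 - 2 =-49*c^3 + 112*c^2 + 105*c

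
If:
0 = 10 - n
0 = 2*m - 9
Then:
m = 9/2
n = 10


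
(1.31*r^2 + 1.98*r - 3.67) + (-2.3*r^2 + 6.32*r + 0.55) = -0.99*r^2 + 8.3*r - 3.12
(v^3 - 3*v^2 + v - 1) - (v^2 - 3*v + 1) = v^3 - 4*v^2 + 4*v - 2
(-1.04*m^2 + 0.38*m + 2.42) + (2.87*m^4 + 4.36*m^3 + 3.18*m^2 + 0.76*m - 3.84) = 2.87*m^4 + 4.36*m^3 + 2.14*m^2 + 1.14*m - 1.42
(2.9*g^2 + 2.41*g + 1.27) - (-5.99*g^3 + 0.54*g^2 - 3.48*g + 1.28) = 5.99*g^3 + 2.36*g^2 + 5.89*g - 0.01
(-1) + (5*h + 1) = 5*h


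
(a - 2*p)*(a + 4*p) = a^2 + 2*a*p - 8*p^2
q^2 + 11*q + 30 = (q + 5)*(q + 6)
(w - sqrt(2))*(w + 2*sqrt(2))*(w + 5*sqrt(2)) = w^3 + 6*sqrt(2)*w^2 + 6*w - 20*sqrt(2)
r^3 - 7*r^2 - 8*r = r*(r - 8)*(r + 1)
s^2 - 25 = (s - 5)*(s + 5)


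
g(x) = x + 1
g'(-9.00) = 1.00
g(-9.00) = -8.00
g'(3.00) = 1.00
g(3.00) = 4.00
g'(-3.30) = 1.00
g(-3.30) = -2.30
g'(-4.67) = 1.00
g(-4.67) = -3.67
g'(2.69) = 1.00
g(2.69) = 3.69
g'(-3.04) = 1.00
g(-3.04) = -2.04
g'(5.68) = 1.00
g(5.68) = 6.68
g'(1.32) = 1.00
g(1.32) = 2.32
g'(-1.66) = 1.00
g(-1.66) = -0.66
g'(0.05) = 1.00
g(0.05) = 1.05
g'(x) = 1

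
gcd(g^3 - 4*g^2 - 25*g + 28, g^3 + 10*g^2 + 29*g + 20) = g + 4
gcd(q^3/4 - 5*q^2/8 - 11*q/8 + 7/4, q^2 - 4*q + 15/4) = 1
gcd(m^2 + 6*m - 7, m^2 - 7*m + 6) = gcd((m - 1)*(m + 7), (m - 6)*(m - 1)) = m - 1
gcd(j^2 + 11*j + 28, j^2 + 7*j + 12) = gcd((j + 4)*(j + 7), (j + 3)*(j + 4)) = j + 4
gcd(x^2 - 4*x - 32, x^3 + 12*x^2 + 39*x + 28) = x + 4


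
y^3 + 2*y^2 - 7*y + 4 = (y - 1)^2*(y + 4)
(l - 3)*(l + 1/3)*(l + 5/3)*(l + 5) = l^4 + 4*l^3 - 94*l^2/9 - 260*l/9 - 25/3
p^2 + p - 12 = (p - 3)*(p + 4)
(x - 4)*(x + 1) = x^2 - 3*x - 4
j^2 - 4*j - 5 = (j - 5)*(j + 1)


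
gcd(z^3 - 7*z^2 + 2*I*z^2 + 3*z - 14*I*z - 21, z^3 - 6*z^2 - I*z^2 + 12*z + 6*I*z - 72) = z + 3*I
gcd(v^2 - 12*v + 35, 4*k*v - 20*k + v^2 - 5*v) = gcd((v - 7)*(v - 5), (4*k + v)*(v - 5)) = v - 5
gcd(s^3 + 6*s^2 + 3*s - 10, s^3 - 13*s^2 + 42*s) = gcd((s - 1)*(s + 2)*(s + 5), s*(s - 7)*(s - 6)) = 1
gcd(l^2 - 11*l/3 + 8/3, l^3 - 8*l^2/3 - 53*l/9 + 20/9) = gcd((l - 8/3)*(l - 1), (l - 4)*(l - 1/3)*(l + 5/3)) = 1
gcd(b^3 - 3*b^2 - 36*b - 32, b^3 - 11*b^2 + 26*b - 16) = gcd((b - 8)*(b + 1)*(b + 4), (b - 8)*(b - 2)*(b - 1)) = b - 8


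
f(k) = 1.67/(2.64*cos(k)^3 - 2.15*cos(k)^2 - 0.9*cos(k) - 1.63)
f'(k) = 1.67*(7.92*sin(k)*cos(k)^2 - 4.3*sin(k)*cos(k) - 0.9*sin(k))/(2.64*cos(k)^3 - 2.15*cos(k)^2 - 0.9*cos(k) - 1.63)^2 = (13.2264*cos(k)^2 - 7.181*cos(k) - 1.503)*sin(k)/(-2.64*cos(k)^3 + 2.15*cos(k)^2 + 0.9*cos(k) + 1.63)^2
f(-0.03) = -0.82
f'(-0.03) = -0.03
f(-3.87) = -0.51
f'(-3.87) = 0.71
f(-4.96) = -0.86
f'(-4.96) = -0.64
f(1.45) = -0.95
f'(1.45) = -0.69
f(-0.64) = -0.70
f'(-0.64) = -0.13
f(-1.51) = -0.99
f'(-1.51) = 0.66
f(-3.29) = -0.31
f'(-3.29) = 0.09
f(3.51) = -0.35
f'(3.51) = -0.26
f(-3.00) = -0.31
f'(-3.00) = -0.09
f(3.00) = -0.31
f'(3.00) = 0.09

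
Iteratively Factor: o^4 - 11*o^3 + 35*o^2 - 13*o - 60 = (o - 4)*(o^3 - 7*o^2 + 7*o + 15) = (o - 4)*(o - 3)*(o^2 - 4*o - 5) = (o - 5)*(o - 4)*(o - 3)*(o + 1)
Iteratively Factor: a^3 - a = (a - 1)*(a^2 + a) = (a - 1)*(a + 1)*(a)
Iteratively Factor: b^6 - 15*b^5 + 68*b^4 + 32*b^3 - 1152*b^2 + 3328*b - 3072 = (b + 4)*(b^5 - 19*b^4 + 144*b^3 - 544*b^2 + 1024*b - 768) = (b - 4)*(b + 4)*(b^4 - 15*b^3 + 84*b^2 - 208*b + 192) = (b - 4)^2*(b + 4)*(b^3 - 11*b^2 + 40*b - 48) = (b - 4)^2*(b - 3)*(b + 4)*(b^2 - 8*b + 16) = (b - 4)^3*(b - 3)*(b + 4)*(b - 4)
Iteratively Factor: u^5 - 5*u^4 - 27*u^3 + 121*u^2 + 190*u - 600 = (u + 3)*(u^4 - 8*u^3 - 3*u^2 + 130*u - 200) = (u - 5)*(u + 3)*(u^3 - 3*u^2 - 18*u + 40) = (u - 5)^2*(u + 3)*(u^2 + 2*u - 8) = (u - 5)^2*(u - 2)*(u + 3)*(u + 4)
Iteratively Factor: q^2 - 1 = (q + 1)*(q - 1)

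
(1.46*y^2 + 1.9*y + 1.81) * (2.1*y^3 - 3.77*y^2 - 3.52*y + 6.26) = 3.066*y^5 - 1.5142*y^4 - 8.5012*y^3 - 4.3721*y^2 + 5.5228*y + 11.3306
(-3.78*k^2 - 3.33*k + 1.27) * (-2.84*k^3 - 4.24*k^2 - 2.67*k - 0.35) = 10.7352*k^5 + 25.4844*k^4 + 20.605*k^3 + 4.8293*k^2 - 2.2254*k - 0.4445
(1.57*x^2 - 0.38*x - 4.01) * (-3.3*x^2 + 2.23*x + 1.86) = -5.181*x^4 + 4.7551*x^3 + 15.3058*x^2 - 9.6491*x - 7.4586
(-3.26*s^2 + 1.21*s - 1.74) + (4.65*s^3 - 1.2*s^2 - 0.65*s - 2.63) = 4.65*s^3 - 4.46*s^2 + 0.56*s - 4.37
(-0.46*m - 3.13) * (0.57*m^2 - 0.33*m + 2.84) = -0.2622*m^3 - 1.6323*m^2 - 0.2735*m - 8.8892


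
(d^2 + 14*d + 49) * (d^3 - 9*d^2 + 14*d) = d^5 + 5*d^4 - 63*d^3 - 245*d^2 + 686*d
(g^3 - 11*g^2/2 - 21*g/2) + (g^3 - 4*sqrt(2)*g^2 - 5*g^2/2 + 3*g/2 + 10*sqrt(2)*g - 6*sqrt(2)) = 2*g^3 - 8*g^2 - 4*sqrt(2)*g^2 - 9*g + 10*sqrt(2)*g - 6*sqrt(2)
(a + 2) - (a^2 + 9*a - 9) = -a^2 - 8*a + 11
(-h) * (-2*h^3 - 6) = 2*h^4 + 6*h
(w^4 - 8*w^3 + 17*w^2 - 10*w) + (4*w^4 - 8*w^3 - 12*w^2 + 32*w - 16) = 5*w^4 - 16*w^3 + 5*w^2 + 22*w - 16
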